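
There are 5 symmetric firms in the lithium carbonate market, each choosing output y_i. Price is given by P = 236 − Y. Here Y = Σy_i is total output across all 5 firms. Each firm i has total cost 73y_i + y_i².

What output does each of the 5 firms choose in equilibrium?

20.375

A representative firm's profit is π_i = y_i(236 − Y) − 73y_i − y_i², with Y = y_i + Σ_{j≠i} y_j.
First-order condition: 163 − 4y_i − Σ_{j≠i} y_j = 0.
With identical firms, set every y_j = y: then 163 − 4y − 4y = 0, i.e. y = 163/8 = 20.375.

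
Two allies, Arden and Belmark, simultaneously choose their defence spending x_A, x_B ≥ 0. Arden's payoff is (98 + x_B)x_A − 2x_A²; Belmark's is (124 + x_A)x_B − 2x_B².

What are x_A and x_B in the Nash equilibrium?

34.4, 39.6

Expanding Arden's payoff: 98x_A + x_Bx_A − 2x_A².
∂π/∂x_A = 98 + x_B − 4x_A = 0, so x_A = 24.5 + 0.25x_B.
Likewise for Belmark: x_B = 31 + 0.25x_A.
Solving the two reaction functions simultaneously: (1 − (0.25)(0.25))x_A = 24.5 + 0.25·31, so 0.9375x_A = 32.25 and x_A = 34.4.
Then x_B = 31 + 0.25·34.4 = 39.6.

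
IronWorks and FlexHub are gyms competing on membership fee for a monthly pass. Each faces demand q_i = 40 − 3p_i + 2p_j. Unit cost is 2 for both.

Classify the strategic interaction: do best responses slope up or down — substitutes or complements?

IronWorks's profit: π = (p_{IronWorks} − 2)(40 − 3p_{IronWorks} + 2p_{FlexHub}).
∂π/∂p_{IronWorks} = 46 − 6p_{IronWorks} + 2p_{FlexHub} = 0 ⇒ p_{IronWorks} = 23/3 + (1/3)p_{FlexHub}.
The best-response slope dp_{IronWorks}/dp_{FlexHub} = 1/3 > 0: the reaction function is upward-sloping, so the choices are strategic complements.

strategic complements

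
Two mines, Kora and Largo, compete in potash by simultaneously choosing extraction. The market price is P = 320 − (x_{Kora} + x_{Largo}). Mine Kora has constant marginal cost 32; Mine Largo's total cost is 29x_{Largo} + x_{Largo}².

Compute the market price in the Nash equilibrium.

155

Mine Kora's profit: π = x_{Kora}(320 − (x_{Kora} + x_{Largo})) − 32x_{Kora}.
∂π/∂x_{Kora} = 288 − 2x_{Kora} − x_{Largo} = 0, so x_{Kora} = 144 − 0.5x_{Largo}.
For Largo: ∂π/∂x_{Largo} = 291 − 4x_{Largo} − x_{Kora} = 0 ⇒ x_{Largo} = 72.75 − 0.25x_{Kora}.
Solving the two reaction functions simultaneously: (1 − (−0.5)(−0.25))x_{Kora} = 144 − 0.5·72.75, so 0.875x_{Kora} = 107.625 and x_{Kora} = 123.
Then x_{Largo} = 72.75 − 0.25·123 = 42.
Equilibrium price: P = 320 − 165 = 155.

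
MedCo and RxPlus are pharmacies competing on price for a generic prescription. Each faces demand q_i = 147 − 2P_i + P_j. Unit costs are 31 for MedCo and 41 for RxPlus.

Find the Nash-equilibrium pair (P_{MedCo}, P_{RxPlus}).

71, 75

MedCo's profit: π = (P_{MedCo} − 31)(147 − 2P_{MedCo} + P_{RxPlus}).
∂π/∂P_{MedCo} = 209 − 4P_{MedCo} + P_{RxPlus} = 0 ⇒ P_{MedCo} = 52.25 + 0.25P_{RxPlus}.
Similarly P_{RxPlus} = 57.25 + 0.25P_{MedCo}.
Plugging P_{RxPlus} into MedCo's best response: P_{MedCo} = 52.25 + 0.25(57.25 + 0.25P_{MedCo}) ⇒ 0.9375P_{MedCo} = 66.5625, so P_{MedCo} = 71.
Then P_{RxPlus} = 57.25 + 0.25·71 = 75.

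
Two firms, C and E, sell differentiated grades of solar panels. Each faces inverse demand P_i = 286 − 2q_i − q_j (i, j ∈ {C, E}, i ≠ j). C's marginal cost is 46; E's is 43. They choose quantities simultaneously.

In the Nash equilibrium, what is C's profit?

4569.68

Firm C's profit: π = q_C(286 − 2q_C − q_E) − 46q_C.
∂π/∂q_C = 240 − 4q_C − q_E = 0 ⇒ q_C = 60 − 0.25q_E.
Similarly q_E = 60.75 − 0.25q_C.
Solving the two reaction functions simultaneously: (1 − (−0.25)(−0.25))q_C = 60 − 0.25·60.75, so 0.9375q_C = 44.8125 and q_C = 47.8.
Then q_E = 60.75 − 0.25·47.8 = 48.8.
P_C = 286 − 2·47.8 − 48.8 = 141.6.
Profit = (141.6 − 46)·47.8 = 4569.68.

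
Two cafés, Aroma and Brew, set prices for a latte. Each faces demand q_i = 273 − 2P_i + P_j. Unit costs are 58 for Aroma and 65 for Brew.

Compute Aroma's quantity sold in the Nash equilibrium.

145.2

Aroma's profit: π = (P_{Aroma} − 58)(273 − 2P_{Aroma} + P_{Brew}).
∂π/∂P_{Aroma} = 389 − 4P_{Aroma} + P_{Brew} = 0 ⇒ P_{Aroma} = 97.25 + 0.25P_{Brew}.
Similarly P_{Brew} = 100.75 + 0.25P_{Aroma}.
Substituting the second reaction function into the first: P_{Aroma} = 97.25 + 0.25(100.75 + 0.25P_{Aroma}), which gives 0.9375P_{Aroma} = 122.4375 ⇒ P_{Aroma} = 130.6.
Then P_{Brew} = 100.75 + 0.25·130.6 = 133.4.
q_{Aroma} = 273 − 2·130.6 + 133.4 = 145.2.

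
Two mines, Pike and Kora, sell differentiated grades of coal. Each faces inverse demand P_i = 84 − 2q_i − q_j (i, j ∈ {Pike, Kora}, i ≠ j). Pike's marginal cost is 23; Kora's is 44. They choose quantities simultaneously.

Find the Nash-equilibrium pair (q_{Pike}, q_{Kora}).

13.6, 6.6

Mine Pike's profit: π = q_{Pike}(84 − 2q_{Pike} − q_{Kora}) − 23q_{Pike}.
∂π/∂q_{Pike} = 61 − 4q_{Pike} − q_{Kora} = 0 ⇒ q_{Pike} = 15.25 − 0.25q_{Kora}.
Similarly q_{Kora} = 10 − 0.25q_{Pike}.
Solving the two reaction functions simultaneously: (1 − (−0.25)(−0.25))q_{Pike} = 15.25 − 0.25·10, so 0.9375q_{Pike} = 12.75 and q_{Pike} = 13.6.
Then q_{Kora} = 10 − 0.25·13.6 = 6.6.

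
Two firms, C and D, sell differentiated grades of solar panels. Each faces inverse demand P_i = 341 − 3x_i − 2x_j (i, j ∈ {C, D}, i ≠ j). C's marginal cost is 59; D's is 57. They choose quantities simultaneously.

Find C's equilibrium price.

Firm C's profit: π = x_C(341 − 3x_C − 2x_D) − 59x_C.
∂π/∂x_C = 282 − 6x_C − 2x_D = 0 ⇒ x_C = 47 − (1/3)x_D.
Similarly x_D = 142/3 − (1/3)x_C.
Solving the two reaction functions simultaneously: (1 − (−1/3)(−1/3))x_C = 47 − (1/3)·(142/3), so (8/9)x_C = 281/9 and x_C = 35.125.
Then x_D = 142/3 − (1/3)·35.125 = 35.625.
P_C = 341 − 3·35.125 − 2·35.625 = 164.375.

164.375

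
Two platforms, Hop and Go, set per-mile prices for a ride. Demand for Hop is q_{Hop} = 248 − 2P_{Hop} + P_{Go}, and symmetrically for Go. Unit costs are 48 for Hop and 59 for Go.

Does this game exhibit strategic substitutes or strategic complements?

Hop's profit: π = (P_{Hop} − 48)(248 − 2P_{Hop} + P_{Go}).
∂π/∂P_{Hop} = 344 − 4P_{Hop} + P_{Go} = 0 ⇒ P_{Hop} = 86 + 0.25P_{Go}.
The best-response slope dP_{Hop}/dP_{Go} = 0.25 > 0: the reaction function is upward-sloping, so the choices are strategic complements.

strategic complements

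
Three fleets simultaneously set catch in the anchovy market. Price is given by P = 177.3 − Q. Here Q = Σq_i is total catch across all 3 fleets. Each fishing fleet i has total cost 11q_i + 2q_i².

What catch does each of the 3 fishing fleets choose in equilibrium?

20.7875

A representative fishing fleet's profit is π_i = q_i(177.3 − Q) − 11q_i − 2q_i², with Q = q_i + Σ_{j≠i} q_j.
First-order condition: 166.3 − 6q_i − Σ_{j≠i} q_j = 0.
In a symmetric equilibrium every fishing fleet chooses the same q, so Σ_{j≠i} q_j = 2q. The condition becomes 166.3 − 8q = 0, giving q = 166.3/8 = 20.7875.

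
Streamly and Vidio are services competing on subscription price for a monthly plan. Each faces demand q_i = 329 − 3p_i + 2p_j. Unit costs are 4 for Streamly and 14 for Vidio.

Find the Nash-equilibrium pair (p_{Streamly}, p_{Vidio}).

87.125, 90.875

Streamly's profit: π = (p_{Streamly} − 4)(329 − 3p_{Streamly} + 2p_{Vidio}).
∂π/∂p_{Streamly} = 341 − 6p_{Streamly} + 2p_{Vidio} = 0 ⇒ p_{Streamly} = 341/6 + (1/3)p_{Vidio}.
Similarly p_{Vidio} = 371/6 + (1/3)p_{Streamly}.
Substituting the second reaction function into the first: p_{Streamly} = 341/6 + (1/3)(371/6 + (1/3)p_{Streamly}), which gives (8/9)p_{Streamly} = 697/9 ⇒ p_{Streamly} = 87.125.
Then p_{Vidio} = 371/6 + (1/3)·87.125 = 90.875.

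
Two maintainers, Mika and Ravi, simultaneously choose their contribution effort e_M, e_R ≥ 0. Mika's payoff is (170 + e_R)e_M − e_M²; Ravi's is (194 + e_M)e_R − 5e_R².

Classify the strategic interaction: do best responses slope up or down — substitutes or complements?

strategic complements

Expanding Mika's payoff: 170e_M + e_Re_M − e_M².
∂π/∂e_M = 170 + e_R − 2e_M = 0, so e_M = 85 + 0.5e_R.
The best-response slope de_M/de_R = 0.5 > 0: the reaction function is upward-sloping, so the choices are strategic complements.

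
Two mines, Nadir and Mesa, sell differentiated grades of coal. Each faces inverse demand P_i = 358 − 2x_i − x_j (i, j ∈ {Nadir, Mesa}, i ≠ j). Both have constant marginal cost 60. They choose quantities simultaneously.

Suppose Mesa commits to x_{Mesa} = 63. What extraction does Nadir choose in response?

58.75

Mine Nadir's profit: π = x_{Nadir}(358 − 2x_{Nadir} − x_{Mesa}) − 60x_{Nadir}.
∂π/∂x_{Nadir} = 298 − 4x_{Nadir} − x_{Mesa} = 0 ⇒ x_{Nadir} = 74.5 − 0.25x_{Mesa}.
At x_{Mesa} = 63: x_{Nadir} = 74.5 − 0.25·63 = 58.75.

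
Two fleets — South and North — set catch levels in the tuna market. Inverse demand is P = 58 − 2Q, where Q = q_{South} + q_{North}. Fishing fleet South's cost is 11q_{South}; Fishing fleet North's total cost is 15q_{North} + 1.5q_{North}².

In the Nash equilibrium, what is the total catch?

13.375

Fishing fleet South's profit: π = q_{South}(58 − 2(q_{South} + q_{North})) − 11q_{South}.
∂π/∂q_{South} = 47 − 4q_{South} − 2q_{North} = 0, so q_{South} = 11.75 − 0.5q_{North}.
For North: ∂π/∂q_{North} = 43 − 7q_{North} − 2q_{South} = 0 ⇒ q_{North} = 43/7 − (2/7)q_{South}.
Substituting the second reaction function into the first: q_{South} = 11.75 − 0.5(43/7 − (2/7)q_{South}), which gives (6/7)q_{South} = 243/28 ⇒ q_{South} = 10.125.
Then q_{North} = 43/7 − (2/7)·10.125 = 3.25.
Total catch: 10.125 + 3.25 = 13.375.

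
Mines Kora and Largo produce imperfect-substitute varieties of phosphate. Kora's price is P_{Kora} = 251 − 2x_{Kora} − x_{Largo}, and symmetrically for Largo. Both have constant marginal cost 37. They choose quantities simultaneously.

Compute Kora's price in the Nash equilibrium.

Mine Kora's profit: π = x_{Kora}(251 − 2x_{Kora} − x_{Largo}) − 37x_{Kora}.
∂π/∂x_{Kora} = 214 − 4x_{Kora} − x_{Largo} = 0 ⇒ x_{Kora} = 53.5 − 0.25x_{Largo}.
By symmetry x_{Largo} = x_{Kora}; substituting into the reaction function, 1.25x_{Kora} = 53.5 and x_{Kora} = 42.8.
P_{Kora} = 251 − 2·42.8 − 42.8 = 122.6.

122.6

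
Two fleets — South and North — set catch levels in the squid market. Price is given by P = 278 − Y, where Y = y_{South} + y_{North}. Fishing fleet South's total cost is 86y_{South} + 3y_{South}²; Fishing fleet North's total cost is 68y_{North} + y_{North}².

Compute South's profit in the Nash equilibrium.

Fishing fleet South's profit: π = y_{South}(278 − (y_{South} + y_{North})) − 86y_{South} − 3y_{South}².
∂π/∂y_{South} = 192 − 8y_{South} − y_{North} = 0, so y_{South} = 24 − 0.125y_{North}.
For North: ∂π/∂y_{North} = 210 − 4y_{North} − y_{South} = 0 ⇒ y_{North} = 52.5 − 0.25y_{South}.
Plugging y_{North} into South's best response: y_{South} = 24 − 0.125(52.5 − 0.25y_{South}) ⇒ (31/32)y_{South} = 17.4375, so y_{South} = 18.
Then y_{North} = 52.5 − 0.25·18 = 48.
Price P = 278 − 66 = 212.
South's profit: (212 − 86)·18 − 3(18)² = 1296.

1296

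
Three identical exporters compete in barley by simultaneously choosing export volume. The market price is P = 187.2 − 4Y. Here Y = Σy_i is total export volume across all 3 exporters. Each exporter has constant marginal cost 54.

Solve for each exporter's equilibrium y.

8.325

A representative exporter's profit is π_i = y_i(187.2 − 4Y) − 54y_i, with Y = y_i + Σ_{j≠i} y_j.
First-order condition: 133.2 − 8y_i − 4Σ_{j≠i} y_j = 0.
Imposing symmetry (y_j = y for all j) turns Σ_{j≠i} y_j into 2y, so 133.2 = 16y and y = 8.325.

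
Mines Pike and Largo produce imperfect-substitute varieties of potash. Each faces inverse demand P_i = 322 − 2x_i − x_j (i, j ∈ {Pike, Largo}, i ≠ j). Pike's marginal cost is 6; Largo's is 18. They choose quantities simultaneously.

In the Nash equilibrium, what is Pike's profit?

8192

Mine Pike's profit: π = x_{Pike}(322 − 2x_{Pike} − x_{Largo}) − 6x_{Pike}.
∂π/∂x_{Pike} = 316 − 4x_{Pike} − x_{Largo} = 0 ⇒ x_{Pike} = 79 − 0.25x_{Largo}.
Similarly x_{Largo} = 76 − 0.25x_{Pike}.
Plugging x_{Largo} into Pike's best response: x_{Pike} = 79 − 0.25(76 − 0.25x_{Pike}) ⇒ 0.9375x_{Pike} = 60, so x_{Pike} = 64.
Then x_{Largo} = 76 − 0.25·64 = 60.
P_{Pike} = 322 − 2·64 − 60 = 134.
Profit = (134 − 6)·64 = 8192.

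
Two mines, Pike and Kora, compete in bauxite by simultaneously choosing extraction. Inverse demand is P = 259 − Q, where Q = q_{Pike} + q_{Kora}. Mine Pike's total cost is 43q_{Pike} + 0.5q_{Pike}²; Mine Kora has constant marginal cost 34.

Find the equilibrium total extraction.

133.2

Mine Pike's profit: π = q_{Pike}(259 − (q_{Pike} + q_{Kora})) − 43q_{Pike} − 0.5q_{Pike}².
∂π/∂q_{Pike} = 216 − 3q_{Pike} − q_{Kora} = 0, so q_{Pike} = 72 − (1/3)q_{Kora}.
For Kora: ∂π/∂q_{Kora} = 225 − 2q_{Kora} − q_{Pike} = 0 ⇒ q_{Kora} = 112.5 − 0.5q_{Pike}.
Solving the two reaction functions simultaneously: (1 − (−1/3)(−0.5))q_{Pike} = 72 − (1/3)·112.5, so (5/6)q_{Pike} = 34.5 and q_{Pike} = 41.4.
Then q_{Kora} = 112.5 − 0.5·41.4 = 91.8.
Total extraction: 41.4 + 91.8 = 133.2.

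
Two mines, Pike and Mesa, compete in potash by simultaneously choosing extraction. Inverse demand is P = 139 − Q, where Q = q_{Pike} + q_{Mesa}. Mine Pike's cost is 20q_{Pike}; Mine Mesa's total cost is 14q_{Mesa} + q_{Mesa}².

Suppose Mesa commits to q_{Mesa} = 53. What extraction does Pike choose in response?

33

Mine Pike's profit: π = q_{Pike}(139 − (q_{Pike} + q_{Mesa})) − 20q_{Pike}.
∂π/∂q_{Pike} = 119 − 2q_{Pike} − q_{Mesa} = 0, so q_{Pike} = 59.5 − 0.5q_{Mesa}.
At q_{Mesa} = 53: q_{Pike} = 59.5 − 0.5·53 = 33.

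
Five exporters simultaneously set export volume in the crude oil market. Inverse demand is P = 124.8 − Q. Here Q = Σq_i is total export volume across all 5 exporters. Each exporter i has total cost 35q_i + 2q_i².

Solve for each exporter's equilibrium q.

A representative exporter's profit is π_i = q_i(124.8 − Q) − 35q_i − 2q_i², with Q = q_i + Σ_{j≠i} q_j.
First-order condition: 89.8 − 6q_i − Σ_{j≠i} q_j = 0.
With identical exporters, set every q_j = q: then 89.8 − 6q − 4q = 0, i.e. q = 89.8/10 = 8.98.

8.98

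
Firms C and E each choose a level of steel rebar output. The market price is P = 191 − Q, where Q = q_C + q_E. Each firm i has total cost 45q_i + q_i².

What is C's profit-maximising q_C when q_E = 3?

35.75

Firm C's profit: π = q_C(191 − (q_C + q_E)) − 45q_C − q_C².
∂π/∂q_C = 146 − 4q_C − q_E = 0, so q_C = 36.5 − 0.25q_E.
At q_E = 3: q_C = 36.5 − 0.25·3 = 35.75.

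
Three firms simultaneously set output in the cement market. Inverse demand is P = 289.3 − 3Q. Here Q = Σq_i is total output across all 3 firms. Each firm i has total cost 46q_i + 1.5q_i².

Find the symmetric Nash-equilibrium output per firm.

16.22

A representative firm's profit is π_i = q_i(289.3 − 3Q) − 46q_i − 1.5q_i², with Q = q_i + Σ_{j≠i} q_j.
First-order condition: 243.3 − 9q_i − 3Σ_{j≠i} q_j = 0.
Imposing symmetry (q_j = q for all j) turns Σ_{j≠i} q_j into 2q, so 243.3 = 15q and q = 16.22.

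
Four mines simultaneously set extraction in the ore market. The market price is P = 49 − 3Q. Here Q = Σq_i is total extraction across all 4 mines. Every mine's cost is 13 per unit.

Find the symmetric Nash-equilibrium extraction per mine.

A representative mine's profit is π_i = q_i(49 − 3Q) − 13q_i, with Q = q_i + Σ_{j≠i} q_j.
First-order condition: 36 − 6q_i − 3Σ_{j≠i} q_j = 0.
Imposing symmetry (q_j = q for all j) turns Σ_{j≠i} q_j into 3q, so 36 = 15q and q = 2.4.

2.4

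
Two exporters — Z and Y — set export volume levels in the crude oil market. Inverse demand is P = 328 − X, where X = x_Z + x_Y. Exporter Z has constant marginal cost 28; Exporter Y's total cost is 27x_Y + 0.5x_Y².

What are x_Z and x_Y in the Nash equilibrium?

119.8, 60.4

Exporter Z's profit: π = x_Z(328 − (x_Z + x_Y)) − 28x_Z.
∂π/∂x_Z = 300 − 2x_Z − x_Y = 0, so x_Z = 150 − 0.5x_Y.
For Y: ∂π/∂x_Y = 301 − 3x_Y − x_Z = 0 ⇒ x_Y = 301/3 − (1/3)x_Z.
Plugging x_Y into Z's best response: x_Z = 150 − 0.5(301/3 − (1/3)x_Z) ⇒ (5/6)x_Z = 599/6, so x_Z = 119.8.
Then x_Y = 301/3 − (1/3)·119.8 = 60.4.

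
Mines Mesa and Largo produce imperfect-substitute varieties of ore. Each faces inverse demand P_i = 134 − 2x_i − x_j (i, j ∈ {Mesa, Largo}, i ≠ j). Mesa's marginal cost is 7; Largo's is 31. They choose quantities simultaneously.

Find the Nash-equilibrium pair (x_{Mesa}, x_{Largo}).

Mine Mesa's profit: π = x_{Mesa}(134 − 2x_{Mesa} − x_{Largo}) − 7x_{Mesa}.
∂π/∂x_{Mesa} = 127 − 4x_{Mesa} − x_{Largo} = 0 ⇒ x_{Mesa} = 31.75 − 0.25x_{Largo}.
Similarly x_{Largo} = 25.75 − 0.25x_{Mesa}.
Substituting the second reaction function into the first: x_{Mesa} = 31.75 − 0.25(25.75 − 0.25x_{Mesa}), which gives 0.9375x_{Mesa} = 25.3125 ⇒ x_{Mesa} = 27.
Then x_{Largo} = 25.75 − 0.25·27 = 19.

27, 19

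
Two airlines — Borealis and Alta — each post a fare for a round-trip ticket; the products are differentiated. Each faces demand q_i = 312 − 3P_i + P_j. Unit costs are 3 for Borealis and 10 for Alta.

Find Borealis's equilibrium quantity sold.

Borealis's profit: π = (P_{Borealis} − 3)(312 − 3P_{Borealis} + P_{Alta}).
∂π/∂P_{Borealis} = 321 − 6P_{Borealis} + P_{Alta} = 0 ⇒ P_{Borealis} = 53.5 + (1/6)P_{Alta}.
Similarly P_{Alta} = 57 + (1/6)P_{Borealis}.
Solving the two reaction functions simultaneously: (1 − (1/6)(1/6))P_{Borealis} = 53.5 + (1/6)·57, so (35/36)P_{Borealis} = 63 and P_{Borealis} = 64.8.
Then P_{Alta} = 57 + (1/6)·64.8 = 67.8.
q_{Borealis} = 312 − 3·64.8 + 67.8 = 185.4.

185.4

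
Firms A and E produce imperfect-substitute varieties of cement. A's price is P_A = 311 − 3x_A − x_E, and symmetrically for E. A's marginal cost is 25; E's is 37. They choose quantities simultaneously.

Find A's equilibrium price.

148.6

Firm A's profit: π = x_A(311 − 3x_A − x_E) − 25x_A.
∂π/∂x_A = 286 − 6x_A − x_E = 0 ⇒ x_A = 143/3 − (1/6)x_E.
Similarly x_E = 137/3 − (1/6)x_A.
Substituting the second reaction function into the first: x_A = 143/3 − (1/6)(137/3 − (1/6)x_A), which gives (35/36)x_A = 721/18 ⇒ x_A = 41.2.
Then x_E = 137/3 − (1/6)·41.2 = 38.8.
P_A = 311 − 3·41.2 − 38.8 = 148.6.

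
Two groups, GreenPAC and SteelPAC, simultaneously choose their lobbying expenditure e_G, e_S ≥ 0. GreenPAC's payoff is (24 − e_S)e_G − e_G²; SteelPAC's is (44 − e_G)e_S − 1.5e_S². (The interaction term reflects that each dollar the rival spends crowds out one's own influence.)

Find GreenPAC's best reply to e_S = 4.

10

Expanding GreenPAC's payoff: 24e_G − e_Se_G − e_G².
∂π/∂e_G = 24 − e_S − 2e_G = 0, so e_G = 12 − 0.5e_S.
At e_S = 4: e_G = 12 − 0.5·4 = 10.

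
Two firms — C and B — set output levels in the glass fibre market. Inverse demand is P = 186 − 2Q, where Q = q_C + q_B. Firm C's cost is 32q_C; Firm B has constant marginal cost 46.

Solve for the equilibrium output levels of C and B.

28, 21

Firm C's profit: π = q_C(186 − 2(q_C + q_B)) − 32q_C.
∂π/∂q_C = 154 − 4q_C − 2q_B = 0, so q_C = 38.5 − 0.5q_B.
By the same steps for B: q_B = 35 − 0.5q_C.
Substituting the second reaction function into the first: q_C = 38.5 − 0.5(35 − 0.5q_C), which gives 0.75q_C = 21 ⇒ q_C = 28.
Then q_B = 35 − 0.5·28 = 21.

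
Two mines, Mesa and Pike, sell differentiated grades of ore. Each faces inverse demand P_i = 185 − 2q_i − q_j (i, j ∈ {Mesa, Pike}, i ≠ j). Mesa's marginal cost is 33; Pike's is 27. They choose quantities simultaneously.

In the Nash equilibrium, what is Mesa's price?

93

Mine Mesa's profit: π = q_{Mesa}(185 − 2q_{Mesa} − q_{Pike}) − 33q_{Mesa}.
∂π/∂q_{Mesa} = 152 − 4q_{Mesa} − q_{Pike} = 0 ⇒ q_{Mesa} = 38 − 0.25q_{Pike}.
Similarly q_{Pike} = 39.5 − 0.25q_{Mesa}.
Plugging q_{Pike} into Mesa's best response: q_{Mesa} = 38 − 0.25(39.5 − 0.25q_{Mesa}) ⇒ 0.9375q_{Mesa} = 28.125, so q_{Mesa} = 30.
Then q_{Pike} = 39.5 − 0.25·30 = 32.
P_{Mesa} = 185 − 2·30 − 32 = 93.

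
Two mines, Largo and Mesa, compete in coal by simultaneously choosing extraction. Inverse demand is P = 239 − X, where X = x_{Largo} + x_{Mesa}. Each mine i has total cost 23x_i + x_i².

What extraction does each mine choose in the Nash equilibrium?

43.2

Mine Largo's profit: π = x_{Largo}(239 − (x_{Largo} + x_{Mesa})) − 23x_{Largo} − x_{Largo}².
∂π/∂x_{Largo} = 216 − 4x_{Largo} − x_{Mesa} = 0, so x_{Largo} = 54 − 0.25x_{Mesa}.
By symmetry x_{Mesa} = x_{Largo}; substituting into the reaction function, 1.25x_{Largo} = 54 and x_{Largo} = 43.2.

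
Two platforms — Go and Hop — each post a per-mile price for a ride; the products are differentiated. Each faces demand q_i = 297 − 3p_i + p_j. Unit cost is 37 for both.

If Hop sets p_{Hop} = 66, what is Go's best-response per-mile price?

79

Go's profit: π = (p_{Go} − 37)(297 − 3p_{Go} + p_{Hop}).
∂π/∂p_{Go} = 408 − 6p_{Go} + p_{Hop} = 0 ⇒ p_{Go} = 68 + (1/6)p_{Hop}.
At p_{Hop} = 66: p_{Go} = 68 + (1/6)·66 = 79.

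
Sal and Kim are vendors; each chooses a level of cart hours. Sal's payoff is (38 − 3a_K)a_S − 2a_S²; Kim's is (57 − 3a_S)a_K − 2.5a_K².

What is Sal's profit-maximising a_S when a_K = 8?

Expanding Sal's payoff: 38a_S − 3a_Ka_S − 2a_S².
∂π/∂a_S = 38 − 3a_K − 4a_S = 0, so a_S = 9.5 − 0.75a_K.
At a_K = 8: a_S = 9.5 − 0.75·8 = 3.5.

3.5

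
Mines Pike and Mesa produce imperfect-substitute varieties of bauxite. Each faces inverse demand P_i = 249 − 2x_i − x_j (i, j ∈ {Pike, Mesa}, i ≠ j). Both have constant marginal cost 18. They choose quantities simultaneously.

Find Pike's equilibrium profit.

Mine Pike's profit: π = x_{Pike}(249 − 2x_{Pike} − x_{Mesa}) − 18x_{Pike}.
∂π/∂x_{Pike} = 231 − 4x_{Pike} − x_{Mesa} = 0 ⇒ x_{Pike} = 57.75 − 0.25x_{Mesa}.
The game is symmetric, so in equilibrium x_{Mesa} = x_{Pike}: the reaction function gives 1.25x_{Pike} = 57.75, hence x_{Pike} = 46.2.
P_{Pike} = 249 − 2·46.2 − 46.2 = 110.4.
Profit = (110.4 − 18)·46.2 = 4268.88.

4268.88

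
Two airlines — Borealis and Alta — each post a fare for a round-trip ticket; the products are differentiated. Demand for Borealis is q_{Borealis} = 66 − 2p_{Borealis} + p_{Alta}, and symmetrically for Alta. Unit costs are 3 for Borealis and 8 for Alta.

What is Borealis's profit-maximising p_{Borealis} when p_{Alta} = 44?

Borealis's profit: π = (p_{Borealis} − 3)(66 − 2p_{Borealis} + p_{Alta}).
∂π/∂p_{Borealis} = 72 − 4p_{Borealis} + p_{Alta} = 0 ⇒ p_{Borealis} = 18 + 0.25p_{Alta}.
At p_{Alta} = 44: p_{Borealis} = 18 + 0.25·44 = 29.

29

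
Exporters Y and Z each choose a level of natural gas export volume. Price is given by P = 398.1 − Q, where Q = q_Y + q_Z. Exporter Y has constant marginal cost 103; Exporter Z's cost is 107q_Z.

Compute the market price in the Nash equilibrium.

202.7

Exporter Y's profit: π = q_Y(398.1 − (q_Y + q_Z)) − 103q_Y.
∂π/∂q_Y = 295.1 − 2q_Y − q_Z = 0, so q_Y = 147.55 − 0.5q_Z.
By the same steps for Z: q_Z = 145.55 − 0.5q_Y.
Substituting the second reaction function into the first: q_Y = 147.55 − 0.5(145.55 − 0.5q_Y), which gives 0.75q_Y = 74.775 ⇒ q_Y = 99.7.
Then q_Z = 145.55 − 0.5·99.7 = 95.7.
Equilibrium price: P = 398.1 − 195.4 = 202.7.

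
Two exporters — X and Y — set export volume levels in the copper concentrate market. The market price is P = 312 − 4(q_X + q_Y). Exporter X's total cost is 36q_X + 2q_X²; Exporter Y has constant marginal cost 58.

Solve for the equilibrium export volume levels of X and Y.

14.9, 24.3

Exporter X's profit: π = q_X(312 − 4(q_X + q_Y)) − 36q_X − 2q_X².
∂π/∂q_X = 276 − 12q_X − 4q_Y = 0, so q_X = 23 − (1/3)q_Y.
For Y: ∂π/∂q_Y = 254 − 8q_Y − 4q_X = 0 ⇒ q_Y = 31.75 − 0.5q_X.
Plugging q_Y into X's best response: q_X = 23 − (1/3)(31.75 − 0.5q_X) ⇒ (5/6)q_X = 149/12, so q_X = 14.9.
Then q_Y = 31.75 − 0.5·14.9 = 24.3.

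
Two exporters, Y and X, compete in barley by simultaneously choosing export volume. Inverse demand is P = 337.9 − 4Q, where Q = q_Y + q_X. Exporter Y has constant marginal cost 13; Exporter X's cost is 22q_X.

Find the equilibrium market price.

Exporter Y's profit: π = q_Y(337.9 − 4(q_Y + q_X)) − 13q_Y.
∂π/∂q_Y = 324.9 − 8q_Y − 4q_X = 0, so q_Y = 40.6125 − 0.5q_X.
By the same steps for X: q_X = 39.4875 − 0.5q_Y.
Substituting the second reaction function into the first: q_Y = 40.6125 − 0.5(39.4875 − 0.5q_Y), which gives 0.75q_Y = 3339/160 ⇒ q_Y = 27.825.
Then q_X = 39.4875 − 0.5·27.825 = 25.575.
Equilibrium price: P = 337.9 − 4·53.4 = 124.3.

124.3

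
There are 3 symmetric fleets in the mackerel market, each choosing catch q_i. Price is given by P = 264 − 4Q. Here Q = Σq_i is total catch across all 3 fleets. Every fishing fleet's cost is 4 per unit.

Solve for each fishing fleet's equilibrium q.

A representative fishing fleet's profit is π_i = q_i(264 − 4Q) − 4q_i, with Q = q_i + Σ_{j≠i} q_j.
First-order condition: 260 − 8q_i − 4Σ_{j≠i} q_j = 0.
With identical fishing fleets, set every q_j = q: then 260 − 8q − 8q = 0, i.e. q = 260/16 = 16.25.

16.25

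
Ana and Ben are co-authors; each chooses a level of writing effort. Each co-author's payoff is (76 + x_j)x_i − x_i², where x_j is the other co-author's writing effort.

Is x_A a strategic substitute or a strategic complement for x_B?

strategic complements

Ana's payoff is (76 + x_B)x_A − x_A².
∂π/∂x_A = 76 + x_B − 2x_A = 0, so x_A = 38 + 0.5x_B.
The best-response slope dx_A/dx_B = 0.5 > 0: the reaction function is upward-sloping, so the choices are strategic complements.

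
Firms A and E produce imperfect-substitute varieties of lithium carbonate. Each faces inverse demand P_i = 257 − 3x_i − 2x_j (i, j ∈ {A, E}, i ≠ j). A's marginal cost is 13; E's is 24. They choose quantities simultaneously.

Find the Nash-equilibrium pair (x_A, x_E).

31.1875, 28.4375

Firm A's profit: π = x_A(257 − 3x_A − 2x_E) − 13x_A.
∂π/∂x_A = 244 − 6x_A − 2x_E = 0 ⇒ x_A = 122/3 − (1/3)x_E.
Similarly x_E = 233/6 − (1/3)x_A.
Solving the two reaction functions simultaneously: (1 − (−1/3)(−1/3))x_A = 122/3 − (1/3)·(233/6), so (8/9)x_A = 499/18 and x_A = 31.1875.
Then x_E = 233/6 − (1/3)·31.1875 = 28.4375.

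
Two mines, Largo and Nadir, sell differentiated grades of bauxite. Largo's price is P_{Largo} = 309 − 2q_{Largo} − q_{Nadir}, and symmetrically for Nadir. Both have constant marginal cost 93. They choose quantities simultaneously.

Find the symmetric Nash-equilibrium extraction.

43.2

Mine Largo's profit: π = q_{Largo}(309 − 2q_{Largo} − q_{Nadir}) − 93q_{Largo}.
∂π/∂q_{Largo} = 216 − 4q_{Largo} − q_{Nadir} = 0 ⇒ q_{Largo} = 54 − 0.25q_{Nadir}.
Setting q_{Largo} = q_{Nadir} in the reaction function: q_{Largo} = 54 − 0.25q_{Largo}, so q_{Largo} = 54 / 1.25 = 43.2.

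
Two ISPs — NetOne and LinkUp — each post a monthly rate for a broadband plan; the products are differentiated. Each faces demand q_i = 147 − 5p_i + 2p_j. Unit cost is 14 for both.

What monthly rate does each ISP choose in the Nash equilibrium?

NetOne's profit: π = (p_{NetOne} − 14)(147 − 5p_{NetOne} + 2p_{LinkUp}).
∂π/∂p_{NetOne} = 217 − 10p_{NetOne} + 2p_{LinkUp} = 0 ⇒ p_{NetOne} = 21.7 + 0.2p_{LinkUp}.
By symmetry p_{LinkUp} = p_{NetOne}; substituting into the reaction function, 0.8p_{NetOne} = 21.7 and p_{NetOne} = 27.125.

27.125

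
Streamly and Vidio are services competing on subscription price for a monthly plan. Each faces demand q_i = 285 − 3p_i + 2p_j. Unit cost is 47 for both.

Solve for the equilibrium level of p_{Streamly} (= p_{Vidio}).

Streamly's profit: π = (p_{Streamly} − 47)(285 − 3p_{Streamly} + 2p_{Vidio}).
∂π/∂p_{Streamly} = 426 − 6p_{Streamly} + 2p_{Vidio} = 0 ⇒ p_{Streamly} = 71 + (1/3)p_{Vidio}.
By symmetry p_{Vidio} = p_{Streamly}; substituting into the reaction function, (2/3)p_{Streamly} = 71 and p_{Streamly} = 106.5.

106.5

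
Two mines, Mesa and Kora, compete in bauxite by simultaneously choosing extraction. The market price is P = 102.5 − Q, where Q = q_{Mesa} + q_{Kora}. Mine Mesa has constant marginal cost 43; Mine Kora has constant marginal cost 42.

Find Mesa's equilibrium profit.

380.25

Mine Mesa's profit: π = q_{Mesa}(102.5 − (q_{Mesa} + q_{Kora})) − 43q_{Mesa}.
∂π/∂q_{Mesa} = 59.5 − 2q_{Mesa} − q_{Kora} = 0, so q_{Mesa} = 29.75 − 0.5q_{Kora}.
By the same steps for Kora: q_{Kora} = 30.25 − 0.5q_{Mesa}.
Solving the two reaction functions simultaneously: (1 − (−0.5)(−0.5))q_{Mesa} = 29.75 − 0.5·30.25, so 0.75q_{Mesa} = 14.625 and q_{Mesa} = 19.5.
Then q_{Kora} = 30.25 − 0.5·19.5 = 20.5.
Price P = 102.5 − 40 = 62.5.
Mesa's profit: (62.5 − 43)·19.5 = 380.25.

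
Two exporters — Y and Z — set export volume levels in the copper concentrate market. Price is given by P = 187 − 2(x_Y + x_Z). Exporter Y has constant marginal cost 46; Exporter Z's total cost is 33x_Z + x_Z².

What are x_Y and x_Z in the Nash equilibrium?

Exporter Y's profit: π = x_Y(187 − 2(x_Y + x_Z)) − 46x_Y.
∂π/∂x_Y = 141 − 4x_Y − 2x_Z = 0, so x_Y = 35.25 − 0.5x_Z.
For Z: ∂π/∂x_Z = 154 − 6x_Z − 2x_Y = 0 ⇒ x_Z = 77/3 − (1/3)x_Y.
Substituting the second reaction function into the first: x_Y = 35.25 − 0.5(77/3 − (1/3)x_Y), which gives (5/6)x_Y = 269/12 ⇒ x_Y = 26.9.
Then x_Z = 77/3 − (1/3)·26.9 = 16.7.

26.9, 16.7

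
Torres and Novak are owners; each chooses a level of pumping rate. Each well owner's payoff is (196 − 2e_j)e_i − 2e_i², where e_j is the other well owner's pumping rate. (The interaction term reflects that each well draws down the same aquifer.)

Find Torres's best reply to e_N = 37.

Torres's payoff is (196 − 2e_N)e_T − 2e_T².
∂π/∂e_T = 196 − 2e_N − 4e_T = 0, so e_T = 49 − 0.5e_N.
At e_N = 37: e_T = 49 − 0.5·37 = 30.5.

30.5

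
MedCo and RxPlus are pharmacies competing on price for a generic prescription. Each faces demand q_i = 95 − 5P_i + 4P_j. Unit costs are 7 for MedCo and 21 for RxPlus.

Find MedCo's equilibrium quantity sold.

90

MedCo's profit: π = (P_{MedCo} − 7)(95 − 5P_{MedCo} + 4P_{RxPlus}).
∂π/∂P_{MedCo} = 130 − 10P_{MedCo} + 4P_{RxPlus} = 0 ⇒ P_{MedCo} = 13 + 0.4P_{RxPlus}.
Similarly P_{RxPlus} = 20 + 0.4P_{MedCo}.
Substituting the second reaction function into the first: P_{MedCo} = 13 + 0.4(20 + 0.4P_{MedCo}), which gives 0.84P_{MedCo} = 21 ⇒ P_{MedCo} = 25.
Then P_{RxPlus} = 20 + 0.4·25 = 30.
q_{MedCo} = 95 − 5·25 + 4·30 = 90.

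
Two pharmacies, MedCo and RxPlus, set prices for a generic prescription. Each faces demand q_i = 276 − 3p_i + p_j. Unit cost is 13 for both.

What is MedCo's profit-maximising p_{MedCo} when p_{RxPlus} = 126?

MedCo's profit: π = (p_{MedCo} − 13)(276 − 3p_{MedCo} + p_{RxPlus}).
∂π/∂p_{MedCo} = 315 − 6p_{MedCo} + p_{RxPlus} = 0 ⇒ p_{MedCo} = 52.5 + (1/6)p_{RxPlus}.
At p_{RxPlus} = 126: p_{MedCo} = 52.5 + (1/6)·126 = 73.5.

73.5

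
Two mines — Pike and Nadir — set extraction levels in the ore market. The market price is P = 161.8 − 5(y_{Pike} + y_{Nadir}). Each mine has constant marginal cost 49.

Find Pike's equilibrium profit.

Mine Pike's profit: π = y_{Pike}(161.8 − 5(y_{Pike} + y_{Nadir})) − 49y_{Pike}.
∂π/∂y_{Pike} = 112.8 − 10y_{Pike} − 5y_{Nadir} = 0, so y_{Pike} = 11.28 − 0.5y_{Nadir}.
The game is symmetric, so in equilibrium y_{Nadir} = y_{Pike}: the reaction function gives 1.5y_{Pike} = 11.28, hence y_{Pike} = 7.52.
Price P = 161.8 − 5·15.04 = 86.6.
Pike's profit: (86.6 − 49)·7.52 = 282.752.

282.752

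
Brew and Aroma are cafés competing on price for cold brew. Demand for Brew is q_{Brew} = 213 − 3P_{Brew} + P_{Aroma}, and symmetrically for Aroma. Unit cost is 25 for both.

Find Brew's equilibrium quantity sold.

97.8

Brew's profit: π = (P_{Brew} − 25)(213 − 3P_{Brew} + P_{Aroma}).
∂π/∂P_{Brew} = 288 − 6P_{Brew} + P_{Aroma} = 0 ⇒ P_{Brew} = 48 + (1/6)P_{Aroma}.
By symmetry P_{Aroma} = P_{Brew}; substituting into the reaction function, (5/6)P_{Brew} = 48 and P_{Brew} = 57.6.
q_{Brew} = 213 − 3·57.6 + 57.6 = 97.8.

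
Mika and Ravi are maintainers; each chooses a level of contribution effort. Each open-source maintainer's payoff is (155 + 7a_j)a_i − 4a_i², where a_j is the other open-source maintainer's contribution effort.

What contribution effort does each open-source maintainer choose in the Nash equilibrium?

155

Mika's payoff is (155 + 7a_R)a_M − 4a_M².
∂π/∂a_M = 155 + 7a_R − 8a_M = 0, so a_M = 19.375 + 0.875a_R.
Setting a_M = a_R in the reaction function: a_M = 19.375 + 0.875a_M, so a_M = 19.375 / 0.125 = 155.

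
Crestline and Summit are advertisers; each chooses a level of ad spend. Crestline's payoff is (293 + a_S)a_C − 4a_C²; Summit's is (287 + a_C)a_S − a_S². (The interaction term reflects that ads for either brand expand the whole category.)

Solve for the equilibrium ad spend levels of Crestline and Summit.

Expanding Crestline's payoff: 293a_C + a_Sa_C − 4a_C².
∂π/∂a_C = 293 + a_S − 8a_C = 0, so a_C = 36.625 + 0.125a_S.
Likewise for Summit: a_S = 143.5 + 0.5a_C.
Substituting the second reaction function into the first: a_C = 36.625 + 0.125(143.5 + 0.5a_C), which gives 0.9375a_C = 54.5625 ⇒ a_C = 58.2.
Then a_S = 143.5 + 0.5·58.2 = 172.6.

58.2, 172.6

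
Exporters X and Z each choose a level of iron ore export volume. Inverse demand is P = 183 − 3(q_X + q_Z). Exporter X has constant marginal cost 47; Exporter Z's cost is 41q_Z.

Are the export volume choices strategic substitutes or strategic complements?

strategic substitutes

Exporter X's profit: π = q_X(183 − 3(q_X + q_Z)) − 47q_X.
∂π/∂q_X = 136 − 6q_X − 3q_Z = 0, so q_X = 68/3 − 0.5q_Z.
The best-response slope dq_X/dq_Z = −0.5 < 0: the reaction function is downward-sloping, so the choices are strategic substitutes.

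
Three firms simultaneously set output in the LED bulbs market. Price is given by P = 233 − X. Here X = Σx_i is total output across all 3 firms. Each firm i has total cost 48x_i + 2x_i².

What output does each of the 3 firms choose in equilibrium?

23.125

A representative firm's profit is π_i = x_i(233 − X) − 48x_i − 2x_i², with X = x_i + Σ_{j≠i} x_j.
First-order condition: 185 − 6x_i − Σ_{j≠i} x_j = 0.
In a symmetric equilibrium every firm chooses the same x, so Σ_{j≠i} x_j = 2x. The condition becomes 185 − 8x = 0, giving x = 185/8 = 23.125.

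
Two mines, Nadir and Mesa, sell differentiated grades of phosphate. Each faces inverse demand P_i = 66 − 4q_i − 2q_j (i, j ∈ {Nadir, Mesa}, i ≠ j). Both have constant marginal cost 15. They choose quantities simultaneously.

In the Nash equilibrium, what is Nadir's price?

Mine Nadir's profit: π = q_{Nadir}(66 − 4q_{Nadir} − 2q_{Mesa}) − 15q_{Nadir}.
∂π/∂q_{Nadir} = 51 − 8q_{Nadir} − 2q_{Mesa} = 0 ⇒ q_{Nadir} = 6.375 − 0.25q_{Mesa}.
Setting q_{Nadir} = q_{Mesa} in the reaction function: q_{Nadir} = 6.375 − 0.25q_{Nadir}, so q_{Nadir} = 6.375 / 1.25 = 5.1.
P_{Nadir} = 66 − 4·5.1 − 2·5.1 = 35.4.

35.4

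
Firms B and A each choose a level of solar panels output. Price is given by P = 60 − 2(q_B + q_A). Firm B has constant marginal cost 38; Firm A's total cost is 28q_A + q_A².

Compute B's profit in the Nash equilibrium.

Firm B's profit: π = q_B(60 − 2(q_B + q_A)) − 38q_B.
∂π/∂q_B = 22 − 4q_B − 2q_A = 0, so q_B = 5.5 − 0.5q_A.
For A: ∂π/∂q_A = 32 − 6q_A − 2q_B = 0 ⇒ q_A = 16/3 − (1/3)q_B.
Solving the two reaction functions simultaneously: (1 − (−0.5)(−1/3))q_B = 5.5 − 0.5·(16/3), so (5/6)q_B = 17/6 and q_B = 3.4.
Then q_A = 16/3 − (1/3)·3.4 = 4.2.
Price P = 60 − 2·7.6 = 44.8.
B's profit: (44.8 − 38)·3.4 = 23.12.

23.12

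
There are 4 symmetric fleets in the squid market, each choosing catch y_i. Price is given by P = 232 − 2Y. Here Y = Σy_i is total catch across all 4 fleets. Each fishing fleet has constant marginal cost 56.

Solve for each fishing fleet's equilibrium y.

17.6

A representative fishing fleet's profit is π_i = y_i(232 − 2Y) − 56y_i, with Y = y_i + Σ_{j≠i} y_j.
First-order condition: 176 − 4y_i − 2Σ_{j≠i} y_j = 0.
Imposing symmetry (y_j = y for all j) turns Σ_{j≠i} y_j into 3y, so 176 = 10y and y = 17.6.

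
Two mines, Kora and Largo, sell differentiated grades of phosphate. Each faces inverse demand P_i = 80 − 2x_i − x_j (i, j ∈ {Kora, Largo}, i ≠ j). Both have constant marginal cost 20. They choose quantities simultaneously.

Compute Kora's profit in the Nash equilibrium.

Mine Kora's profit: π = x_{Kora}(80 − 2x_{Kora} − x_{Largo}) − 20x_{Kora}.
∂π/∂x_{Kora} = 60 − 4x_{Kora} − x_{Largo} = 0 ⇒ x_{Kora} = 15 − 0.25x_{Largo}.
The game is symmetric, so in equilibrium x_{Largo} = x_{Kora}: the reaction function gives 1.25x_{Kora} = 15, hence x_{Kora} = 12.
P_{Kora} = 80 − 2·12 − 12 = 44.
Profit = (44 − 20)·12 = 288.

288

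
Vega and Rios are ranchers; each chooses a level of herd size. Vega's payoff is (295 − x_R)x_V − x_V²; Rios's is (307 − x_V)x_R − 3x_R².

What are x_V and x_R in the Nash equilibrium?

Expanding Vega's payoff: 295x_V − x_Rx_V − x_V².
∂π/∂x_V = 295 − x_R − 2x_V = 0, so x_V = 147.5 − 0.5x_R.
Likewise for Rios: x_R = 307/6 − (1/6)x_V.
Solving the two reaction functions simultaneously: (1 − (−0.5)(−1/6))x_V = 147.5 − 0.5·(307/6), so (11/12)x_V = 1463/12 and x_V = 133.
Then x_R = 307/6 − (1/6)·133 = 29.

133, 29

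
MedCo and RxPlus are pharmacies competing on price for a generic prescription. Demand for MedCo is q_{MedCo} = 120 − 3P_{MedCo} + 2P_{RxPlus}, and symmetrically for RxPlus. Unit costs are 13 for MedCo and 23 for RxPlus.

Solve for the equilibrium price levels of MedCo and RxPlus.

41.625, 45.375

MedCo's profit: π = (P_{MedCo} − 13)(120 − 3P_{MedCo} + 2P_{RxPlus}).
∂π/∂P_{MedCo} = 159 − 6P_{MedCo} + 2P_{RxPlus} = 0 ⇒ P_{MedCo} = 26.5 + (1/3)P_{RxPlus}.
Similarly P_{RxPlus} = 31.5 + (1/3)P_{MedCo}.
Substituting the second reaction function into the first: P_{MedCo} = 26.5 + (1/3)(31.5 + (1/3)P_{MedCo}), which gives (8/9)P_{MedCo} = 37 ⇒ P_{MedCo} = 41.625.
Then P_{RxPlus} = 31.5 + (1/3)·41.625 = 45.375.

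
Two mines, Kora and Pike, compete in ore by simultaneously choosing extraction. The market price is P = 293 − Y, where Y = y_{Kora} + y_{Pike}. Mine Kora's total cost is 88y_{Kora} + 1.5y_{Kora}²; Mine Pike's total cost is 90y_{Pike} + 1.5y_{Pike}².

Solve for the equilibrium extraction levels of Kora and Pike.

Mine Kora's profit: π = y_{Kora}(293 − (y_{Kora} + y_{Pike})) − 88y_{Kora} − 1.5y_{Kora}².
∂π/∂y_{Kora} = 205 − 5y_{Kora} − y_{Pike} = 0, so y_{Kora} = 41 − 0.2y_{Pike}.
By the same steps for Pike: y_{Pike} = 40.6 − 0.2y_{Kora}.
Substituting the second reaction function into the first: y_{Kora} = 41 − 0.2(40.6 − 0.2y_{Kora}), which gives 0.96y_{Kora} = 32.88 ⇒ y_{Kora} = 34.25.
Then y_{Pike} = 40.6 − 0.2·34.25 = 33.75.

34.25, 33.75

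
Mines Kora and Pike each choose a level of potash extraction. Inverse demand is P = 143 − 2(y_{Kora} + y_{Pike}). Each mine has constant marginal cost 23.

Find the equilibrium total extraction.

Mine Kora's profit: π = y_{Kora}(143 − 2(y_{Kora} + y_{Pike})) − 23y_{Kora}.
∂π/∂y_{Kora} = 120 − 4y_{Kora} − 2y_{Pike} = 0, so y_{Kora} = 30 − 0.5y_{Pike}.
The game is symmetric, so in equilibrium y_{Pike} = y_{Kora}: the reaction function gives 1.5y_{Kora} = 30, hence y_{Kora} = 20.
Total extraction: 20 + 20 = 40.

40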